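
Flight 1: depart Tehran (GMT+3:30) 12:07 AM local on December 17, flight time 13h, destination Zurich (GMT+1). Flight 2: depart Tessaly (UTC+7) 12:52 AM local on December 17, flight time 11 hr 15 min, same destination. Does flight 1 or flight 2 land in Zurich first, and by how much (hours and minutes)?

the second, by 4 hours 30 minutes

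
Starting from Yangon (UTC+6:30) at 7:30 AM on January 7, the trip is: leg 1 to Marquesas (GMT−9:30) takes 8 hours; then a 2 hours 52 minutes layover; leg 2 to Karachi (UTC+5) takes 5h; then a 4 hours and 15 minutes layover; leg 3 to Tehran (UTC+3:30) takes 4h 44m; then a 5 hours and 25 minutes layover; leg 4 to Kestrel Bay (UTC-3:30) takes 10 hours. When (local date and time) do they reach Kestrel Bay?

1:46 PM on Jan 8

Convert departure to UTC: 7:30 AM − 6:30 = 1:00 AM UTC on Jan 7.
Add 8 hours leg 1 → 9:00 AM UTC.
Add 2 hours and 52 minutes layover in Marquesas → 11:52 AM UTC.
Add 5 hours leg 2 → 4:52 PM UTC.
Add 4 hours and 15 minutes layover in Karachi → 9:07 PM UTC.
Add 4 hours and 44 minutes leg 3 → 1:51 AM UTC (Jan 8).
Add 5 hours 25 minutes layover in Tehran → 7:16 AM UTC.
Add 10 hours leg 4 → 5:16 PM UTC.
Kestrel Bay is UTC−3:30, so local arrival = 5:16 PM − 3:30 = 1:46 PM on Jan 8.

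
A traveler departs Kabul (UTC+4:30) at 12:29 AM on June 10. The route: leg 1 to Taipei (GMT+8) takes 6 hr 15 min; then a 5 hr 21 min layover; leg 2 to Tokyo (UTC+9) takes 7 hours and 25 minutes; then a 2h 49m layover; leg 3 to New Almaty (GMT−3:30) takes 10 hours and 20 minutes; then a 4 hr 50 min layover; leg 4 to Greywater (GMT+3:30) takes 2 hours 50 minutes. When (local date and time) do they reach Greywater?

Convert departure to UTC: 12:29 AM − 4:30 = 7:59 PM UTC on Jun 9.
Add 6 hours 15 minutes leg 1 → 2:14 AM UTC (Jun 10).
Add 5 hours 21 minutes layover in Taipei → 7:35 AM UTC.
Add 7 hours 25 minutes leg 2 → 3:00 PM UTC.
Add 2 hours and 49 minutes layover in Tokyo → 5:49 PM UTC.
Add 10 hours and 20 minutes leg 3 → 4:09 AM UTC (Jun 11).
Add 4 hours and 50 minutes layover in New Almaty → 8:59 AM UTC.
Add 2 hours and 50 minutes leg 4 → 11:49 AM UTC.
Greywater is UTC+3:30, so local arrival = 11:49 AM + 3:30 = 3:19 PM on Jun 11.

3:19 PM on June 11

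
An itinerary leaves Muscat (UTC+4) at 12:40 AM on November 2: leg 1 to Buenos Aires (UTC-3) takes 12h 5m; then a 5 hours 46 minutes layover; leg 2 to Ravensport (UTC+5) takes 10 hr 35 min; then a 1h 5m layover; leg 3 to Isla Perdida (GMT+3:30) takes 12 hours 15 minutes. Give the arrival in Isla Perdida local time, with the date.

Convert departure to UTC: 12:40 AM − 4:00 = 8:40 PM UTC on Nov 1.
Add 12 hours and 5 minutes leg 1 → 8:45 AM UTC (Nov 2).
Add 5 hours 46 minutes layover in Buenos Aires → 2:31 PM UTC.
Add 10 hours and 35 minutes leg 2 → 1:06 AM UTC (Nov 3).
Add 1 hour 5 minutes layover in Ravensport → 2:11 AM UTC.
Add 12 hours 15 minutes leg 3 → 2:26 PM UTC.
Isla Perdida is UTC+3:30, so local arrival = 2:26 PM + 3:30 = 5:56 PM on Nov 3.

5:56 PM on Nov 3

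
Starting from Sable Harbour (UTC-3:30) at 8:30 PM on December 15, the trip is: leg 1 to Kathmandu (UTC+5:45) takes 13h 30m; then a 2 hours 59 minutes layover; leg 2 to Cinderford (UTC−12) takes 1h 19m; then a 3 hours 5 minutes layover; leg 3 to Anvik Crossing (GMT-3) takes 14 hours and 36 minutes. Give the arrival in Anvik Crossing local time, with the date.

Convert departure to UTC: 8:30 PM + 3:30 = 12:00 AM UTC on Dec 16.
Add 13 hours and 30 minutes leg 1 → 1:30 PM UTC.
Add 2 hours and 59 minutes layover in Kathmandu → 4:29 PM UTC.
Add 1 hour 19 minutes leg 2 → 5:48 PM UTC.
Add 3 hours and 5 minutes layover in Cinderford → 8:53 PM UTC.
Add 14 hours 36 minutes leg 3 → 11:29 AM UTC (Dec 17).
Anvik Crossing is UTC−3:00, so local arrival = 11:29 AM − 3:00 = 8:29 AM on Dec 17.

8:29 AM on December 17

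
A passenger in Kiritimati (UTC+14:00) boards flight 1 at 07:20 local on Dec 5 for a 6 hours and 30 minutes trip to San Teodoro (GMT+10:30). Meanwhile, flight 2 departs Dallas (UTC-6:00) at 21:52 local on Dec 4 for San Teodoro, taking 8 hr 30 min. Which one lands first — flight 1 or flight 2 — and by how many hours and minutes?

Flight 1 in UTC: 07:20 − 14:00 = 17:20 on Dec 4.
+6 hours 30 minutes → arrive 23:50 UTC on Dec 4.
Flight 2 in UTC: 21:52 + 6:00 = 03:52 on Dec 5.
+8 hours 30 minutes → arrive 12:22 UTC on Dec 5.
Flight 1 lands earlier by 12 hours 32 minutes.

the first, by 12 hours 32 minutes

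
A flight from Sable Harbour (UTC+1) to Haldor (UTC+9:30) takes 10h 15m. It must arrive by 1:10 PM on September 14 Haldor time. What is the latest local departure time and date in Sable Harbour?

Target arrival in UTC: 1:10 PM − 9:30 = 3:40 AM on Sep 14.
Subtract 10 hours and 15 minutes → departure 5:25 PM UTC on Sep 13.
Sable Harbour is UTC+1:00: 5:25 PM + 1:00 = 6:25 PM on Sep 13.

6:25 PM on September 13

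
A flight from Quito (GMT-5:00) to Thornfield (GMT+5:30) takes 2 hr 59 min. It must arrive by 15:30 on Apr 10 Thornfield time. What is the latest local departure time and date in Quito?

Target arrival in UTC: 15:30 − 5:30 = 10:00 on Apr 10.
Subtract 2 hours 59 minutes → departure 07:01 UTC on Apr 10.
Quito is UTC−5:00: 07:01 − 5:00 = 02:01 on Apr 10.

02:01 on Apr 10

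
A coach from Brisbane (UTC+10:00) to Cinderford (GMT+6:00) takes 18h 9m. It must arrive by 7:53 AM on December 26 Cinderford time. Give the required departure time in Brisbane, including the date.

5:44 PM on Dec 25

Target arrival in UTC: 7:53 AM − 6:00 = 1:53 AM on Dec 26.
Subtract 18 hours 9 minutes → departure 7:44 AM UTC on Dec 25.
Brisbane is UTC+10:00: 7:44 AM + 10:00 = 5:44 PM on Dec 25.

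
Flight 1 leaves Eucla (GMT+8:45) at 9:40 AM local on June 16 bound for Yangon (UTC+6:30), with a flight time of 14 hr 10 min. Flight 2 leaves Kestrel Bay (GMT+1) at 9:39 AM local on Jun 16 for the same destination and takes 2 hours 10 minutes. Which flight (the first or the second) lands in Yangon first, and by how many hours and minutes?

Flight 1 in UTC: 9:40 AM − 8:45 = 12:55 AM on Jun 16.
+14 hours 10 minutes → arrive 3:05 PM UTC on Jun 16.
Flight 2 in UTC: 9:39 AM − 1:00 = 8:39 AM on Jun 16.
+2 hours 10 minutes → arrive 10:49 AM UTC on Jun 16.
Flight 2 lands earlier by 4 hours 16 minutes.

the second, by 4 hours 16 minutes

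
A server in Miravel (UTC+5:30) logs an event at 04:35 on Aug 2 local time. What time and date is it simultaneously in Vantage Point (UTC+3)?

02:05 on August 2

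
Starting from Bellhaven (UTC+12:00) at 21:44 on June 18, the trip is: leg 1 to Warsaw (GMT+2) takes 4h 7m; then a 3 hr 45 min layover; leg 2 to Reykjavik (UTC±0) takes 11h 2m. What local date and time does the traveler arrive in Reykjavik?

04:38 on June 19

Convert departure to UTC: 21:44 − 12:00 = 09:44 UTC on Jun 18.
Add 4 hours and 7 minutes leg 1 → 13:51 UTC.
Add 3 hours 45 minutes layover in Warsaw → 17:36 UTC.
Add 11 hours 2 minutes leg 2 → 04:38 UTC (Jun 19).
Reykjavik is UTC+0, so local arrival is the same: 04:38 on Jun 19.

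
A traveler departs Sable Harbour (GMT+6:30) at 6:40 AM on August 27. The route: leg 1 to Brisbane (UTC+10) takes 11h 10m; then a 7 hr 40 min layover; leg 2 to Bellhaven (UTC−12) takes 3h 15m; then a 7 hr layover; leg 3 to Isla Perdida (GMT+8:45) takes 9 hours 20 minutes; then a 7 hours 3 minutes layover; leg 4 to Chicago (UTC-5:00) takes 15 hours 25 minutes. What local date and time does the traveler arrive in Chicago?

Convert departure to UTC: 6:40 AM − 6:30 = 12:10 AM UTC on Aug 27.
Add 11 hours and 10 minutes leg 1 → 11:20 AM UTC.
Add 7 hours and 40 minutes layover in Brisbane → 7:00 PM UTC.
Add 3 hours and 15 minutes leg 2 → 10:15 PM UTC.
Add 7 hours layover in Bellhaven → 5:15 AM UTC (Aug 28).
Add 9 hours and 20 minutes leg 3 → 2:35 PM UTC.
Add 7 hours and 3 minutes layover in Isla Perdida → 9:38 PM UTC.
Add 15 hours 25 minutes leg 4 → 1:03 PM UTC (Aug 29).
Chicago is UTC−5:00, so local arrival = 1:03 PM − 5:00 = 8:03 AM on Aug 29.

8:03 AM on August 29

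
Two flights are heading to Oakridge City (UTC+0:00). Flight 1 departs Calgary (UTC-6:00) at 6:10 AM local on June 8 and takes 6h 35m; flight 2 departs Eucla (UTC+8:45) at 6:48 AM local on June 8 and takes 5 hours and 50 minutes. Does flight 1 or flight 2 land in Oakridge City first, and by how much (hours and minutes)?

the second, by 14 hours 52 minutes

Flight 1 in UTC: 6:10 AM + 6:00 = 12:10 PM on Jun 8.
+6 hours and 35 minutes → arrive 6:45 PM UTC on Jun 8.
Flight 2 in UTC: 6:48 AM − 8:45 = 10:03 PM on Jun 7.
+5 hours 50 minutes → arrive 3:53 AM UTC on Jun 8.
Flight 2 lands earlier by 14 hours 52 minutes.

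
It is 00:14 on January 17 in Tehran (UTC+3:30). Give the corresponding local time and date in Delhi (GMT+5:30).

In UTC: 00:14 − 3:30 = 20:44 on Jan 16.
Delhi is UTC+5:30: 20:44 + 5:30 = 02:14 on Jan 17.

02:14 on January 17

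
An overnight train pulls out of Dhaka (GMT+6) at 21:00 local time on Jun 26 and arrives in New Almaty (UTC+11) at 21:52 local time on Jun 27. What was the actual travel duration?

New Almaty is 5:00 ahead of Dhaka.
Clock-face elapsed time (ignoring zones) is 24 hours 52 minutes.
Actual elapsed = 24 hours 52 minutes − 5:00 = 19 hours 52 minutes.

19 hours 52 minutes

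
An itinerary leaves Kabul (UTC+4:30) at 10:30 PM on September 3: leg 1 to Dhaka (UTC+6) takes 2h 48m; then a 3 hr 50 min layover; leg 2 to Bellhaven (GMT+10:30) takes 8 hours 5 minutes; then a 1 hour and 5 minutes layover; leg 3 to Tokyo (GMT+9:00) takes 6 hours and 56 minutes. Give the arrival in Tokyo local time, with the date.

Convert departure to UTC: 10:30 PM − 4:30 = 6:00 PM UTC on Sep 3.
Add 2 hours and 48 minutes leg 1 → 8:48 PM UTC.
Add 3 hours and 50 minutes layover in Dhaka → 12:38 AM UTC (Sep 4).
Add 8 hours and 5 minutes leg 2 → 8:43 AM UTC.
Add 1 hour and 5 minutes layover in Bellhaven → 9:48 AM UTC.
Add 6 hours 56 minutes leg 3 → 4:44 PM UTC.
Tokyo is UTC+9:00, so local arrival = 4:44 PM + 9:00 = 1:44 AM on Sep 5.

1:44 AM on September 5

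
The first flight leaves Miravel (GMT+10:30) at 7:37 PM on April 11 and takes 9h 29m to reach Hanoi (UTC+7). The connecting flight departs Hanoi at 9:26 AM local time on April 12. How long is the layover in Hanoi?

Convert departure to UTC: 7:37 PM − 10:30 = 9:07 AM UTC on Apr 11.
Add 9 hours and 29 minutes flight time → 6:36 PM UTC.
Hanoi is UTC+7:00, so local arrival = 6:36 PM + 7:00 = 1:36 AM on Apr 12.
Layover = 9:26 AM − 1:36 AM = 7 hours 50 minutes.

7 hours 50 minutes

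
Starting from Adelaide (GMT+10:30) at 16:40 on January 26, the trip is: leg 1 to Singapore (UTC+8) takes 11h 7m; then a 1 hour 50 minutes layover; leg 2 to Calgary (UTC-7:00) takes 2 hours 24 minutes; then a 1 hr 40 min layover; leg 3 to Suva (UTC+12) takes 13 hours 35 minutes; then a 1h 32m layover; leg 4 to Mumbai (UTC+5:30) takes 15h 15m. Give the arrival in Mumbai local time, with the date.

Convert departure to UTC: 16:40 − 10:30 = 06:10 UTC on Jan 26.
Add 11 hours and 7 minutes leg 1 → 17:17 UTC.
Add 1 hour 50 minutes layover in Singapore → 19:07 UTC.
Add 2 hours and 24 minutes leg 2 → 21:31 UTC.
Add 1 hour 40 minutes layover in Calgary → 23:11 UTC.
Add 13 hours and 35 minutes leg 3 → 12:46 UTC (Jan 27).
Add 1 hour 32 minutes layover in Suva → 14:18 UTC.
Add 15 hours and 15 minutes leg 4 → 05:33 UTC (Jan 28).
Mumbai is UTC+5:30, so local arrival = 05:33 + 5:30 = 11:03 on Jan 28.

11:03 on January 28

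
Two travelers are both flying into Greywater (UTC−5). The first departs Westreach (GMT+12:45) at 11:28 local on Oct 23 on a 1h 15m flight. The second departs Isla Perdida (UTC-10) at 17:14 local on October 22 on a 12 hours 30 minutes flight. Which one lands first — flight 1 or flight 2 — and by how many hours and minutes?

Flight 1 in UTC: 11:28 − 12:45 = 22:43 on Oct 22.
+1 hour and 15 minutes → arrive 23:58 UTC on Oct 22.
Flight 2 in UTC: 17:14 + 10:00 = 03:14 on Oct 23.
+12 hours and 30 minutes → arrive 15:44 UTC on Oct 23.
Flight 1 lands earlier by 15 hours 46 minutes.

the first, by 15 hours 46 minutes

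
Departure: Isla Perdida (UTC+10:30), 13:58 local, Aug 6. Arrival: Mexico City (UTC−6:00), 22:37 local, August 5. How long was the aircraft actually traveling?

1 hour 9 minutes

Mexico City is 16:30 behind Isla Perdida.
Clock-face elapsed time (ignoring zones) is −15 hours 21 minutes.
Actual elapsed = −15 hours 21 minutes + 16:30 = 1 hour 9 minutes.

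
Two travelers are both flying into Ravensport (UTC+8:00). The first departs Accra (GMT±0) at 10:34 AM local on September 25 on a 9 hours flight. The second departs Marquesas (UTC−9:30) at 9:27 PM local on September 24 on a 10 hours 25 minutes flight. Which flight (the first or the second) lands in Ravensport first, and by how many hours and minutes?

the second, by 2 hours 12 minutes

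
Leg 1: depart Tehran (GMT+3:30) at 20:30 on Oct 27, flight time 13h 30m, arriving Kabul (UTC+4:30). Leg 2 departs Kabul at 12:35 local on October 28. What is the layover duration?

Convert departure to UTC: 20:30 − 3:30 = 17:00 UTC on Oct 27.
Add 13 hours 30 minutes flight time → 06:30 UTC (Oct 28).
Kabul is UTC+4:30, so local arrival = 06:30 + 4:30 = 11:00 on Oct 28.
Layover = 12:35 − 11:00 = 1 hour 35 minutes.

1 hour 35 minutes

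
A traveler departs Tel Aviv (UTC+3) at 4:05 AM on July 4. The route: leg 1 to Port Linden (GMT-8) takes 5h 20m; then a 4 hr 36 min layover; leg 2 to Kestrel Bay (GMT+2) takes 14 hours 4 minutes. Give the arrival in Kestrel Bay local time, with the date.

Convert departure to UTC: 4:05 AM − 3:00 = 1:05 AM UTC on Jul 4.
Add 5 hours 20 minutes leg 1 → 6:25 AM UTC.
Add 4 hours 36 minutes layover in Port Linden → 11:01 AM UTC.
Add 14 hours and 4 minutes leg 2 → 1:05 AM UTC (Jul 5).
Kestrel Bay is UTC+2:00, so local arrival = 1:05 AM + 2:00 = 3:05 AM on Jul 5.

3:05 AM on July 5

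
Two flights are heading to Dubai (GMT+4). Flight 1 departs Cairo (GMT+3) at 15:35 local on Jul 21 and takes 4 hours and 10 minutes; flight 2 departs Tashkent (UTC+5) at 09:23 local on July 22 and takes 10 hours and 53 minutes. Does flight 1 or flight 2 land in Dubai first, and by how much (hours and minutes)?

the first, by 22 hours 31 minutes

Flight 1 in UTC: 15:35 − 3:00 = 12:35 on Jul 21.
+4 hours 10 minutes → arrive 16:45 UTC on Jul 21.
Flight 2 in UTC: 09:23 − 5:00 = 04:23 on Jul 22.
+10 hours and 53 minutes → arrive 15:16 UTC on Jul 22.
Flight 1 lands earlier by 22 hours 31 minutes.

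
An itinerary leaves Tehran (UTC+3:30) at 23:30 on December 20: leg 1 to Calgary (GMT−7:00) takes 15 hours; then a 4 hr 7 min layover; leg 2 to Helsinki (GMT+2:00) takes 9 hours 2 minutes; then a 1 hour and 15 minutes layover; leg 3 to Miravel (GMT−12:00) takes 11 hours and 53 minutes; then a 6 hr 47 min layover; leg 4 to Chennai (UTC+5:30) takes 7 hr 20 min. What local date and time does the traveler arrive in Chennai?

Convert departure to UTC: 23:30 − 3:30 = 20:00 UTC on Dec 20.
Add 15 hours leg 1 → 11:00 UTC (Dec 21).
Add 4 hours and 7 minutes layover in Calgary → 15:07 UTC.
Add 9 hours 2 minutes leg 2 → 00:09 UTC (Dec 22).
Add 1 hour and 15 minutes layover in Helsinki → 01:24 UTC.
Add 11 hours 53 minutes leg 3 → 13:17 UTC.
Add 6 hours 47 minutes layover in Miravel → 20:04 UTC.
Add 7 hours and 20 minutes leg 4 → 03:24 UTC (Dec 23).
Chennai is UTC+5:30, so local arrival = 03:24 + 5:30 = 08:54 on Dec 23.

08:54 on December 23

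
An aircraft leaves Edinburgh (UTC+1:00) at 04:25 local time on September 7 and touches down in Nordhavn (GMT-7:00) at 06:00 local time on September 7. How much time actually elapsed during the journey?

9 hours 35 minutes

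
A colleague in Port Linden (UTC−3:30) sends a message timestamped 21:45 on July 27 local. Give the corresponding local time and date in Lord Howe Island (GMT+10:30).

11:45 on July 28

In UTC: 21:45 + 3:30 = 01:15 on Jul 28.
Lord Howe Island is UTC+10:30: 01:15 + 10:30 = 11:45 on Jul 28.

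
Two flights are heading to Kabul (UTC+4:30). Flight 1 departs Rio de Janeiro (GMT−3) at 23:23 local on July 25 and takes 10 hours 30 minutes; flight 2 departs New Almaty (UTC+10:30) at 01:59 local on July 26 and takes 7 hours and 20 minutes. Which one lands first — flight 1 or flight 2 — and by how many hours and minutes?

the second, by 14 hours 4 minutes

Flight 1 in UTC: 23:23 + 3:00 = 02:23 on Jul 26.
+10 hours 30 minutes → arrive 12:53 UTC on Jul 26.
Flight 2 in UTC: 01:59 − 10:30 = 15:29 on Jul 25.
+7 hours and 20 minutes → arrive 22:49 UTC on Jul 25.
Flight 2 lands earlier by 14 hours 4 minutes.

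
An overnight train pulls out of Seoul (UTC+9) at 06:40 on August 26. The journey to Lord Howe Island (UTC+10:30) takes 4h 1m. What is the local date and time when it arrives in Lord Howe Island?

Convert departure to UTC: 06:40 − 9:00 = 21:40 UTC on Aug 25.
Add 4 hours and 1 minute travel time → 01:41 UTC (Aug 26).
Lord Howe Island is UTC+10:30, so local arrival = 01:41 + 10:30 = 12:11 on Aug 26.

12:11 on August 26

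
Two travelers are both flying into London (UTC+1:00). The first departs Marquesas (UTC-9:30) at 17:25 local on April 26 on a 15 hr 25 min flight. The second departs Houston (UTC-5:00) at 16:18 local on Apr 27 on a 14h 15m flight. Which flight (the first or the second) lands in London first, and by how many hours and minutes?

Flight 1 in UTC: 17:25 + 9:30 = 02:55 on Apr 27.
+15 hours and 25 minutes → arrive 18:20 UTC on Apr 27.
Flight 2 in UTC: 16:18 + 5:00 = 21:18 on Apr 27.
+14 hours 15 minutes → arrive 11:33 UTC on Apr 28.
Flight 1 lands earlier by 17 hours 13 minutes.

the first, by 17 hours 13 minutes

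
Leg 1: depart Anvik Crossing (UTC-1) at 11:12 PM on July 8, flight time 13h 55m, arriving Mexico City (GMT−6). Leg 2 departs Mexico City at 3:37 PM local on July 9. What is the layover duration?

7 hours 30 minutes

Convert departure to UTC: 11:12 PM + 1:00 = 12:12 AM UTC on Jul 9.
Add 13 hours 55 minutes flight time → 2:07 PM UTC.
Mexico City is UTC−6:00, so local arrival = 2:07 PM − 6:00 = 8:07 AM on Jul 9.
Layover = 3:37 PM − 8:07 AM = 7 hours 30 minutes.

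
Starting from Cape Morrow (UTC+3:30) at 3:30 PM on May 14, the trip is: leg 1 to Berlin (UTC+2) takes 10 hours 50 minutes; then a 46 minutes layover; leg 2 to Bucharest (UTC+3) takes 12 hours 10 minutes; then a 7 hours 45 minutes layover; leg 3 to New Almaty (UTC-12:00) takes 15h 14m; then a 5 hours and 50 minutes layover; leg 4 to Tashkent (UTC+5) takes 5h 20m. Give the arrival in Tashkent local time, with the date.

2:55 AM on May 17

Convert departure to UTC: 3:30 PM − 3:30 = 12:00 PM UTC on May 14.
Add 10 hours 50 minutes leg 1 → 10:50 PM UTC.
Add 46 minutes layover in Berlin → 11:36 PM UTC.
Add 12 hours and 10 minutes leg 2 → 11:46 AM UTC (May 15).
Add 7 hours and 45 minutes layover in Bucharest → 7:31 PM UTC.
Add 15 hours 14 minutes leg 3 → 10:45 AM UTC (May 16).
Add 5 hours and 50 minutes layover in New Almaty → 4:35 PM UTC.
Add 5 hours and 20 minutes leg 4 → 9:55 PM UTC.
Tashkent is UTC+5:00, so local arrival = 9:55 PM + 5:00 = 2:55 AM on May 17.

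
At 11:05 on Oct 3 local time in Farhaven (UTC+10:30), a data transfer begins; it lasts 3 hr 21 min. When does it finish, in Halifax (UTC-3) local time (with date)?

Convert start to UTC: 11:05 − 10:30 = 00:35 UTC on Oct 3.
Add 3 hours and 21 minutes duration → 03:56 UTC.
Halifax is UTC−3:00, so local end time = 03:56 − 3:00 = 00:56 on Oct 3.

00:56 on Oct 3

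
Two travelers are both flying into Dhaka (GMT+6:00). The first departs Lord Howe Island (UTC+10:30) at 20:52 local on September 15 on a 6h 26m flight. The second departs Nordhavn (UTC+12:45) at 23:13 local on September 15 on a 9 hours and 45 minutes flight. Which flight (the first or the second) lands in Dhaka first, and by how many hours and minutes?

Flight 1 in UTC: 20:52 − 10:30 = 10:22 on Sep 15.
+6 hours and 26 minutes → arrive 16:48 UTC on Sep 15.
Flight 2 in UTC: 23:13 − 12:45 = 10:28 on Sep 15.
+9 hours 45 minutes → arrive 20:13 UTC on Sep 15.
Flight 1 lands earlier by 3 hours 25 minutes.

the first, by 3 hours 25 minutes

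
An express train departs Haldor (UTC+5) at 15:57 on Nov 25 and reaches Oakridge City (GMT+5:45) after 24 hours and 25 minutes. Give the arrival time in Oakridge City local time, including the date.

Convert departure to UTC: 15:57 − 5:00 = 10:57 UTC on Nov 25.
Add 24 hours 25 minutes travel time → 11:22 UTC (Nov 26).
Oakridge City is UTC+5:45, so local arrival = 11:22 + 5:45 = 17:07 on Nov 26.

17:07 on November 26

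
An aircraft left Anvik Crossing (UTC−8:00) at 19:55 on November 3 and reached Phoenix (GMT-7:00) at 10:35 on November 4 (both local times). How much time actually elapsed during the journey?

Phoenix is 1:00 ahead of Anvik Crossing.
Clock-face elapsed time (ignoring zones) is 14 hours 40 minutes.
Actual elapsed = 14 hours 40 minutes − 1:00 = 13 hours 40 minutes.

13 hours 40 minutes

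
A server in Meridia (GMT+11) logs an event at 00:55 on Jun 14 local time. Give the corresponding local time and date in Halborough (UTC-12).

In UTC: 00:55 − 11:00 = 13:55 on Jun 13.
Halborough is UTC−12:00: 13:55 − 12:00 = 01:55 on Jun 13.

01:55 on June 13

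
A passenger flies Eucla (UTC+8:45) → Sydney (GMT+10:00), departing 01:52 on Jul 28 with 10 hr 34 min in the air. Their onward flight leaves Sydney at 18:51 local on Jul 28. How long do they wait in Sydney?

Convert departure to UTC: 01:52 − 8:45 = 17:07 UTC on Jul 27.
Add 10 hours and 34 minutes flight time → 03:41 UTC (Jul 28).
Sydney is UTC+10:00, so local arrival = 03:41 + 10:00 = 13:41 on Jul 28.
Layover = 18:51 − 13:41 = 5 hours 10 minutes.

5 hours 10 minutes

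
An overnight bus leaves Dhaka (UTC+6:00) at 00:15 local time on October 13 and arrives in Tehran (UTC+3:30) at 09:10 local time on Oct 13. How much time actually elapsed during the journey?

11 hours 25 minutes

Tehran is 2:30 behind Dhaka.
Clock-face elapsed time (ignoring zones) is 8 hours 55 minutes.
Actual elapsed = 8 hours 55 minutes + 2:30 = 11 hours 25 minutes.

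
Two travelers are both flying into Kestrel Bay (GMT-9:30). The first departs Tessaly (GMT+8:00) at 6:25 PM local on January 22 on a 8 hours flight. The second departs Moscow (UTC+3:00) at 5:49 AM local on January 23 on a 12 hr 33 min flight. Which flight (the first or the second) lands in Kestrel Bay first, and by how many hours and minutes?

Flight 1 in UTC: 6:25 PM − 8:00 = 10:25 AM on Jan 22.
+8 hours → arrive 6:25 PM UTC on Jan 22.
Flight 2 in UTC: 5:49 AM − 3:00 = 2:49 AM on Jan 23.
+12 hours 33 minutes → arrive 3:22 PM UTC on Jan 23.
Flight 1 lands earlier by 20 hours 57 minutes.

the first, by 20 hours 57 minutes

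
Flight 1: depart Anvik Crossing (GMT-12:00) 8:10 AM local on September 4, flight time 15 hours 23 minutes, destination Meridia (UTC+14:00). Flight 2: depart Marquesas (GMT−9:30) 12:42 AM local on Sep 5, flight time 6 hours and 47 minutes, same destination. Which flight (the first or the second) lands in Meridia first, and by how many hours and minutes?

the first, by 5 hours 26 minutes

Flight 1 in UTC: 8:10 AM + 12:00 = 8:10 PM on Sep 4.
+15 hours 23 minutes → arrive 11:33 AM UTC on Sep 5.
Flight 2 in UTC: 12:42 AM + 9:30 = 10:12 AM on Sep 5.
+6 hours 47 minutes → arrive 4:59 PM UTC on Sep 5.
Flight 1 lands earlier by 5 hours 26 minutes.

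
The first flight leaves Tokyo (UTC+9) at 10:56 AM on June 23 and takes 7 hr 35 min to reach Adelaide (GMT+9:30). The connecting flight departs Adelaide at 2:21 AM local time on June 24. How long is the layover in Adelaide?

Convert departure to UTC: 10:56 AM − 9:00 = 1:56 AM UTC on Jun 23.
Add 7 hours and 35 minutes flight time → 9:31 AM UTC.
Adelaide is UTC+9:30, so local arrival = 9:31 AM + 9:30 = 7:01 PM on Jun 23.
Layover = 2:21 AM − 7:01 PM (+1 day) = 7 hours 20 minutes.

7 hours 20 minutes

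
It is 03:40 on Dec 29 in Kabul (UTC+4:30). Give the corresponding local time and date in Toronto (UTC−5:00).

In UTC: 03:40 − 4:30 = 23:10 on Dec 28.
Toronto is UTC−5:00: 23:10 − 5:00 = 18:10 on Dec 28.

18:10 on Dec 28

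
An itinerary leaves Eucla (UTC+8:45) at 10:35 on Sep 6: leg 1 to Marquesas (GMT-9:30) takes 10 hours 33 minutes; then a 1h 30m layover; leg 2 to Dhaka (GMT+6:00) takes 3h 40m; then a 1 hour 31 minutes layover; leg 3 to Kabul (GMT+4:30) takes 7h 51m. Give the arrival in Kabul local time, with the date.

Convert departure to UTC: 10:35 − 8:45 = 01:50 UTC on Sep 6.
Add 10 hours and 33 minutes leg 1 → 12:23 UTC.
Add 1 hour and 30 minutes layover in Marquesas → 13:53 UTC.
Add 3 hours 40 minutes leg 2 → 17:33 UTC.
Add 1 hour 31 minutes layover in Dhaka → 19:04 UTC.
Add 7 hours and 51 minutes leg 3 → 02:55 UTC (Sep 7).
Kabul is UTC+4:30, so local arrival = 02:55 + 4:30 = 07:25 on Sep 7.

07:25 on Sep 7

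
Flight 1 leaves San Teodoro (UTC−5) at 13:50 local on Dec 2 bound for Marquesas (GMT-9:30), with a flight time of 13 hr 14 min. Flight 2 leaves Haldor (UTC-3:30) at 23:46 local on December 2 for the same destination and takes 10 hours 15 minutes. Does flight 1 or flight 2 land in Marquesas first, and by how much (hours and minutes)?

the first, by 5 hours 27 minutes

Flight 1 in UTC: 13:50 + 5:00 = 18:50 on Dec 2.
+13 hours and 14 minutes → arrive 08:04 UTC on Dec 3.
Flight 2 in UTC: 23:46 + 3:30 = 03:16 on Dec 3.
+10 hours 15 minutes → arrive 13:31 UTC on Dec 3.
Flight 1 lands earlier by 5 hours 27 minutes.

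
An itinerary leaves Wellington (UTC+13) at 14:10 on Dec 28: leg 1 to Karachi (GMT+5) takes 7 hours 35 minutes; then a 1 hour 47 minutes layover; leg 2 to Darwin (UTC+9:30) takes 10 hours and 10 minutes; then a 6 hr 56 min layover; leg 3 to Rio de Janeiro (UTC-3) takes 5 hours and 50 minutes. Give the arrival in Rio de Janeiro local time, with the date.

Convert departure to UTC: 14:10 − 13:00 = 01:10 UTC on Dec 28.
Add 7 hours 35 minutes leg 1 → 08:45 UTC.
Add 1 hour and 47 minutes layover in Karachi → 10:32 UTC.
Add 10 hours 10 minutes leg 2 → 20:42 UTC.
Add 6 hours 56 minutes layover in Darwin → 03:38 UTC (Dec 29).
Add 5 hours 50 minutes leg 3 → 09:28 UTC.
Rio de Janeiro is UTC−3:00, so local arrival = 09:28 − 3:00 = 06:28 on Dec 29.

06:28 on December 29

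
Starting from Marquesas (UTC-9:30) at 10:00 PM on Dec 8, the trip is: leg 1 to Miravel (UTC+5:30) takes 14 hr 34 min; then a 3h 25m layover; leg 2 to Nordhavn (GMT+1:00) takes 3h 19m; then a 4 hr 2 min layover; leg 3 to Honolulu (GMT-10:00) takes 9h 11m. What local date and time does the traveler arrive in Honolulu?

8:01 AM on December 10

Convert departure to UTC: 10:00 PM + 9:30 = 7:30 AM UTC on Dec 9.
Add 14 hours and 34 minutes leg 1 → 10:04 PM UTC.
Add 3 hours 25 minutes layover in Miravel → 1:29 AM UTC (Dec 10).
Add 3 hours 19 minutes leg 2 → 4:48 AM UTC.
Add 4 hours 2 minutes layover in Nordhavn → 8:50 AM UTC.
Add 9 hours and 11 minutes leg 3 → 6:01 PM UTC.
Honolulu is UTC−10:00, so local arrival = 6:01 PM − 10:00 = 8:01 AM on Dec 10.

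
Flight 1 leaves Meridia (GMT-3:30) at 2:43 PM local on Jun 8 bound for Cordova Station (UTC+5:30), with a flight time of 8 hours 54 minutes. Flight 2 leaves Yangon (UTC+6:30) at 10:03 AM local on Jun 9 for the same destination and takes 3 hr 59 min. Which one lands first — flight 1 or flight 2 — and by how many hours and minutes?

Flight 1 in UTC: 2:43 PM + 3:30 = 6:13 PM on Jun 8.
+8 hours 54 minutes → arrive 3:07 AM UTC on Jun 9.
Flight 2 in UTC: 10:03 AM − 6:30 = 3:33 AM on Jun 9.
+3 hours 59 minutes → arrive 7:32 AM UTC on Jun 9.
Flight 1 lands earlier by 4 hours 25 minutes.

the first, by 4 hours 25 minutes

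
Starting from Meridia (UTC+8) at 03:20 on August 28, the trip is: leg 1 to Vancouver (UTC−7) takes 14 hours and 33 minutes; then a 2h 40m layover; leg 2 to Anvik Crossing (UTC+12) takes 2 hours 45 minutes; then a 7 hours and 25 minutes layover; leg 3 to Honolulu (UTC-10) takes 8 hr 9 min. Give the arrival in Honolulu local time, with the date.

Convert departure to UTC: 03:20 − 8:00 = 19:20 UTC on Aug 27.
Add 14 hours and 33 minutes leg 1 → 09:53 UTC (Aug 28).
Add 2 hours 40 minutes layover in Vancouver → 12:33 UTC.
Add 2 hours and 45 minutes leg 2 → 15:18 UTC.
Add 7 hours 25 minutes layover in Anvik Crossing → 22:43 UTC.
Add 8 hours and 9 minutes leg 3 → 06:52 UTC (Aug 29).
Honolulu is UTC−10:00, so local arrival = 06:52 − 10:00 = 20:52 on Aug 28.

20:52 on August 28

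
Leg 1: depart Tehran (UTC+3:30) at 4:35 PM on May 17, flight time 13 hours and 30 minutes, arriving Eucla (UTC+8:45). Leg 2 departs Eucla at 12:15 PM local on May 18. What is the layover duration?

55 minutes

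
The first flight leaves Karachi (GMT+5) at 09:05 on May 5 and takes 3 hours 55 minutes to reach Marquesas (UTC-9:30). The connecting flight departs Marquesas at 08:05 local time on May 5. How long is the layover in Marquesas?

Convert departure to UTC: 09:05 − 5:00 = 04:05 UTC on May 5.
Add 3 hours 55 minutes flight time → 08:00 UTC.
Marquesas is UTC−9:30, so local arrival = 08:00 − 9:30 = 22:30 on May 4.
Layover = 08:05 − 22:30 (+1 day) = 9 hours 35 minutes.

9 hours 35 minutes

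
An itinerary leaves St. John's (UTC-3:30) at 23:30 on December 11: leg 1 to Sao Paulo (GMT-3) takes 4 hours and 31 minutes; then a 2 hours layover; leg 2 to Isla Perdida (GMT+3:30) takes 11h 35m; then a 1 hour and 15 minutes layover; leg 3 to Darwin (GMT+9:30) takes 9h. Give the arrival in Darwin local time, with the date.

Convert departure to UTC: 23:30 + 3:30 = 03:00 UTC on Dec 12.
Add 4 hours 31 minutes leg 1 → 07:31 UTC.
Add 2 hours layover in Sao Paulo → 09:31 UTC.
Add 11 hours and 35 minutes leg 2 → 21:06 UTC.
Add 1 hour 15 minutes layover in Isla Perdida → 22:21 UTC.
Add 9 hours leg 3 → 07:21 UTC (Dec 13).
Darwin is UTC+9:30, so local arrival = 07:21 + 9:30 = 16:51 on Dec 13.

16:51 on December 13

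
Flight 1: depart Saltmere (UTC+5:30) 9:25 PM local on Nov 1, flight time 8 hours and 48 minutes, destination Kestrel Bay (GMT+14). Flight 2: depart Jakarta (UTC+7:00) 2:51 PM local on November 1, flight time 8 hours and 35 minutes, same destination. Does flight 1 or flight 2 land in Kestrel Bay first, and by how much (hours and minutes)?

Flight 1 in UTC: 9:25 PM − 5:30 = 3:55 PM on Nov 1.
+8 hours 48 minutes → arrive 12:43 AM UTC on Nov 2.
Flight 2 in UTC: 2:51 PM − 7:00 = 7:51 AM on Nov 1.
+8 hours and 35 minutes → arrive 4:26 PM UTC on Nov 1.
Flight 2 lands earlier by 8 hours 17 minutes.

the second, by 8 hours 17 minutes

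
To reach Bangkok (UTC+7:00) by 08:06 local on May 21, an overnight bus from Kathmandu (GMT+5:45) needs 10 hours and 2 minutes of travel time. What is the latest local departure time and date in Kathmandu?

20:49 on May 20

Target arrival in UTC: 08:06 − 7:00 = 01:06 on May 21.
Subtract 10 hours and 2 minutes → departure 15:04 UTC on May 20.
Kathmandu is UTC+5:45: 15:04 + 5:45 = 20:49 on May 20.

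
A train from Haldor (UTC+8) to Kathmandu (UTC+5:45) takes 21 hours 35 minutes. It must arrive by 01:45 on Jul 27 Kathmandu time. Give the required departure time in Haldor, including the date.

Target arrival in UTC: 01:45 − 5:45 = 20:00 on Jul 26.
Subtract 21 hours and 35 minutes → departure 22:25 UTC on Jul 25.
Haldor is UTC+8:00: 22:25 + 8:00 = 06:25 on Jul 26.

06:25 on July 26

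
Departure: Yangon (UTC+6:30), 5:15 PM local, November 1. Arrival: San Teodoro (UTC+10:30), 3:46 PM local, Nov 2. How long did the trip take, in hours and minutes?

18 hours 31 minutes

Departure in UTC: 5:15 PM − 6:30 = 10:45 AM on Nov 1.
Arrival in UTC: 3:46 PM − 10:30 = 5:16 AM on Nov 2.
Elapsed = 5:16 AM − 10:45 AM (+1 day) = 18 hours 31 minutes.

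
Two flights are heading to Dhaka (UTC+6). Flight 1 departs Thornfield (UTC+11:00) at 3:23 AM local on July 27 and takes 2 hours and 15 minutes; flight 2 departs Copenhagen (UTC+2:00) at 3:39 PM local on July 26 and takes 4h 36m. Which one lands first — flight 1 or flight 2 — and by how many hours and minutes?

Flight 1 in UTC: 3:23 AM − 11:00 = 4:23 PM on Jul 26.
+2 hours 15 minutes → arrive 6:38 PM UTC on Jul 26.
Flight 2 in UTC: 3:39 PM − 2:00 = 1:39 PM on Jul 26.
+4 hours and 36 minutes → arrive 6:15 PM UTC on Jul 26.
Flight 2 lands earlier by 23 minutes.

the second, by 23 minutes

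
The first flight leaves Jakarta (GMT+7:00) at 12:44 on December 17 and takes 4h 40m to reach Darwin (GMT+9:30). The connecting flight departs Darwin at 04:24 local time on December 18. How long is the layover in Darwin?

8 hours 30 minutes

Convert departure to UTC: 12:44 − 7:00 = 05:44 UTC on Dec 17.
Add 4 hours and 40 minutes flight time → 10:24 UTC.
Darwin is UTC+9:30, so local arrival = 10:24 + 9:30 = 19:54 on Dec 17.
Layover = 04:24 − 19:54 (+1 day) = 8 hours 30 minutes.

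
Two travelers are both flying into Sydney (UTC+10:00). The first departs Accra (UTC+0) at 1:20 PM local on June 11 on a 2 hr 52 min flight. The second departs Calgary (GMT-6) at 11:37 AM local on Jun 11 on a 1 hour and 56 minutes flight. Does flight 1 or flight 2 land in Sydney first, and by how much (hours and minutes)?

the first, by 3 hours 21 minutes

Flight 1 departs at 1:20 PM UTC (Jun 11).
+2 hours and 52 minutes → arrive 4:12 PM UTC on Jun 11.
Flight 2 in UTC: 11:37 AM + 6:00 = 5:37 PM on Jun 11.
+1 hour and 56 minutes → arrive 7:33 PM UTC on Jun 11.
Flight 1 lands earlier by 3 hours 21 minutes.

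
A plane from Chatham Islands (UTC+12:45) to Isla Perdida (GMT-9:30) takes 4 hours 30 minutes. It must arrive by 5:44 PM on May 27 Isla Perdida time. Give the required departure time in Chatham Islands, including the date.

11:29 AM on May 28

Target arrival in UTC: 5:44 PM + 9:30 = 3:14 AM on May 28.
Subtract 4 hours 30 minutes → departure 10:44 PM UTC on May 27.
Chatham Islands is UTC+12:45: 10:44 PM + 12:45 = 11:29 AM on May 28.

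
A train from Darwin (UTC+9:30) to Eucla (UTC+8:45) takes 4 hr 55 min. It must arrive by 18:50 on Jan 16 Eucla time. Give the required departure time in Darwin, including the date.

Target arrival in UTC: 18:50 − 8:45 = 10:05 on Jan 16.
Subtract 4 hours and 55 minutes → departure 05:10 UTC on Jan 16.
Darwin is UTC+9:30: 05:10 + 9:30 = 14:40 on Jan 16.

14:40 on January 16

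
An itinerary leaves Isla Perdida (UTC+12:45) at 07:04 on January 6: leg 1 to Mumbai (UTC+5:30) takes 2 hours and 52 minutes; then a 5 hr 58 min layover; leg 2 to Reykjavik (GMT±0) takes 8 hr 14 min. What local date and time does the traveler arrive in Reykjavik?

Convert departure to UTC: 07:04 − 12:45 = 18:19 UTC on Jan 5.
Add 2 hours and 52 minutes leg 1 → 21:11 UTC.
Add 5 hours and 58 minutes layover in Mumbai → 03:09 UTC (Jan 6).
Add 8 hours and 14 minutes leg 2 → 11:23 UTC.
Reykjavik is UTC+0, so local arrival is the same: 11:23 on Jan 6.

11:23 on Jan 6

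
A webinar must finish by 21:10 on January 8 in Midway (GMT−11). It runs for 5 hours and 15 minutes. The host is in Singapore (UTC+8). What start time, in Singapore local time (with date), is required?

10:55 on Jan 9

Target end time in UTC: 21:10 + 11:00 = 08:10 on Jan 9.
Subtract 5 hours 15 minutes → start 02:55 UTC on Jan 9.
Singapore is UTC+8:00: 02:55 + 8:00 = 10:55 on Jan 9.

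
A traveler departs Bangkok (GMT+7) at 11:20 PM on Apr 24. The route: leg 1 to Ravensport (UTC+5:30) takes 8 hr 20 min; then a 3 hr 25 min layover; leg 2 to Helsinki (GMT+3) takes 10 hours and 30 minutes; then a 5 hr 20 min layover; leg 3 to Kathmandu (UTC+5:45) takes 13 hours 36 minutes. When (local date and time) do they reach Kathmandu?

3:16 PM on April 26

Convert departure to UTC: 11:20 PM − 7:00 = 4:20 PM UTC on Apr 24.
Add 8 hours and 20 minutes leg 1 → 12:40 AM UTC (Apr 25).
Add 3 hours 25 minutes layover in Ravensport → 4:05 AM UTC.
Add 10 hours 30 minutes leg 2 → 2:35 PM UTC.
Add 5 hours 20 minutes layover in Helsinki → 7:55 PM UTC.
Add 13 hours and 36 minutes leg 3 → 9:31 AM UTC (Apr 26).
Kathmandu is UTC+5:45, so local arrival = 9:31 AM + 5:45 = 3:16 PM on Apr 26.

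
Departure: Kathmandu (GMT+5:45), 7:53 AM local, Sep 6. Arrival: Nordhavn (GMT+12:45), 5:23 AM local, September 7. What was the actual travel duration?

14 hours 30 minutes

Departure in UTC: 7:53 AM − 5:45 = 2:08 AM on Sep 6.
Arrival in UTC: 5:23 AM − 12:45 = 4:38 PM on Sep 6.
Elapsed = 4:38 PM − 2:08 AM = 14 hours 30 minutes.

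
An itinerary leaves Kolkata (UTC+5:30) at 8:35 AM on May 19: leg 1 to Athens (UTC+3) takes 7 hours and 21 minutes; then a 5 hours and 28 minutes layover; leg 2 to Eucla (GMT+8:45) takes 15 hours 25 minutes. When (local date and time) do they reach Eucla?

4:04 PM on May 20

Convert departure to UTC: 8:35 AM − 5:30 = 3:05 AM UTC on May 19.
Add 7 hours 21 minutes leg 1 → 10:26 AM UTC.
Add 5 hours 28 minutes layover in Athens → 3:54 PM UTC.
Add 15 hours 25 minutes leg 2 → 7:19 AM UTC (May 20).
Eucla is UTC+8:45, so local arrival = 7:19 AM + 8:45 = 4:04 PM on May 20.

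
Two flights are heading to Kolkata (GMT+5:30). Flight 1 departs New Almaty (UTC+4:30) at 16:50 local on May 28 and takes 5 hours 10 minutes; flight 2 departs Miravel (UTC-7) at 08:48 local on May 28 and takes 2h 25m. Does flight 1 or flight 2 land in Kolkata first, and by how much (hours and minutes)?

the first, by 43 minutes

Flight 1 in UTC: 16:50 − 4:30 = 12:20 on May 28.
+5 hours 10 minutes → arrive 17:30 UTC on May 28.
Flight 2 in UTC: 08:48 + 7:00 = 15:48 on May 28.
+2 hours and 25 minutes → arrive 18:13 UTC on May 28.
Flight 1 lands earlier by 43 minutes.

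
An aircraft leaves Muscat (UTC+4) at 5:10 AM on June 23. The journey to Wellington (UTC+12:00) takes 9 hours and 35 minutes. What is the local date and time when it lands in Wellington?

Convert departure to UTC: 5:10 AM − 4:00 = 1:10 AM UTC on Jun 23.
Add 9 hours and 35 minutes travel time → 10:45 AM UTC.
Wellington is UTC+12:00, so local arrival = 10:45 AM + 12:00 = 10:45 PM on Jun 23.

10:45 PM on June 23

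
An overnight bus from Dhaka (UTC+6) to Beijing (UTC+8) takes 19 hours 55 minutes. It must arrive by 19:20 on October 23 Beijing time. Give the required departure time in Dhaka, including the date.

21:25 on October 22

Target arrival in UTC: 19:20 − 8:00 = 11:20 on Oct 23.
Subtract 19 hours 55 minutes → departure 15:25 UTC on Oct 22.
Dhaka is UTC+6:00: 15:25 + 6:00 = 21:25 on Oct 22.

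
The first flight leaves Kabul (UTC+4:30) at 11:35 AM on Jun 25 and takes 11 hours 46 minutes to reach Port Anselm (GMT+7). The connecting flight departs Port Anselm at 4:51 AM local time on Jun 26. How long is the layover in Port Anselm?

Convert departure to UTC: 11:35 AM − 4:30 = 7:05 AM UTC on Jun 25.
Add 11 hours and 46 minutes flight time → 6:51 PM UTC.
Port Anselm is UTC+7:00, so local arrival = 6:51 PM + 7:00 = 1:51 AM on Jun 26.
Layover = 4:51 AM − 1:51 AM = 3 hours.

3 hours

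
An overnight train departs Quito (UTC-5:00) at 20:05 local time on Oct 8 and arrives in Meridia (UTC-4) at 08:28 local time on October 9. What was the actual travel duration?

11 hours 23 minutes

Departure in UTC: 20:05 + 5:00 = 01:05 on Oct 9.
Arrival in UTC: 08:28 + 4:00 = 12:28 on Oct 9.
Elapsed = 12:28 − 01:05 = 11 hours 23 minutes.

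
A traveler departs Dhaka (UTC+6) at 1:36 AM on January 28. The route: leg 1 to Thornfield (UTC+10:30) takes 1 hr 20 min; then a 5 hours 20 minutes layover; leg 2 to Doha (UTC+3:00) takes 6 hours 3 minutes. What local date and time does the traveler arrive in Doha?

Convert departure to UTC: 1:36 AM − 6:00 = 7:36 PM UTC on Jan 27.
Add 1 hour and 20 minutes leg 1 → 8:56 PM UTC.
Add 5 hours and 20 minutes layover in Thornfield → 2:16 AM UTC (Jan 28).
Add 6 hours and 3 minutes leg 2 → 8:19 AM UTC.
Doha is UTC+3:00, so local arrival = 8:19 AM + 3:00 = 11:19 AM on Jan 28.

11:19 AM on January 28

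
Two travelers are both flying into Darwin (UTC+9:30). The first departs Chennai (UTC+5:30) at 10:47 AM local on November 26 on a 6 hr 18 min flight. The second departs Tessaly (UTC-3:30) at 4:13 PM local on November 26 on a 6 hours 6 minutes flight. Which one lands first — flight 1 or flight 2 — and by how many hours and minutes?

Flight 1 in UTC: 10:47 AM − 5:30 = 5:17 AM on Nov 26.
+6 hours 18 minutes → arrive 11:35 AM UTC on Nov 26.
Flight 2 in UTC: 4:13 PM + 3:30 = 7:43 PM on Nov 26.
+6 hours and 6 minutes → arrive 1:49 AM UTC on Nov 27.
Flight 1 lands earlier by 14 hours 14 minutes.

the first, by 14 hours 14 minutes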